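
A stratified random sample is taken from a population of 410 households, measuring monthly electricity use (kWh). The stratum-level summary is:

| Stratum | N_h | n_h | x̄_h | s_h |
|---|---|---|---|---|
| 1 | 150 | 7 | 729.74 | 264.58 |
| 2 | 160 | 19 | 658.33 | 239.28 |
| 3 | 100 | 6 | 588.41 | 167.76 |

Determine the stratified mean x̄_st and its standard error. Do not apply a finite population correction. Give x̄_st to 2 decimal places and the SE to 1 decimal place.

x̄_st ≈ 667.40, SE ≈ 45.6

x̄_st = Σ W_h x̄_h = (150·729.74 + 160·658.33 + 100·588.41)/410 = 667.40195
V̂(x̄_st) = Σ W_h² s_h²/n_h, with W_h = N_h/N and N = 410:
  stratum 1: (150/410)²·264.58²/7 = 1338.54
  stratum 2: (160/410)²·239.28²/19 = 458.914
  stratum 3: (100/410)²·167.76²/6 = 279.034
V̂(x̄_st) = 2076.49
SE(x̄_st) = √2076.49 = 45.5685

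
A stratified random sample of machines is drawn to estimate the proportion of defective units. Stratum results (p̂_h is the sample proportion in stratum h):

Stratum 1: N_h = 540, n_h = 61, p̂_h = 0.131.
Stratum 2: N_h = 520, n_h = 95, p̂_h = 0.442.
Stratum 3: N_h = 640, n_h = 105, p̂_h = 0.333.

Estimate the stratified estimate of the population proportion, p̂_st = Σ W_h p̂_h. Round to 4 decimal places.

p̂_st ≈ 0.3022

N = 1700; stratum weights W_h = N_h/N.
p̂_st = Σ W_h p̂_h = (540·0.131 + 520·0.442 + 640·0.333)/1700 = 0.30218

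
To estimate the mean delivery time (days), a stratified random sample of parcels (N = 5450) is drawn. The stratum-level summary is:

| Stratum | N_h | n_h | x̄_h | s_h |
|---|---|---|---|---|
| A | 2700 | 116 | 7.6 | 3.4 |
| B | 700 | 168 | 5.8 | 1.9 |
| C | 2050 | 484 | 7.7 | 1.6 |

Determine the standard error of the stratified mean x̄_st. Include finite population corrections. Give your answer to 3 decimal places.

V̂(x̄_st) = Σ W_h² (1 − n_h/N_h) s_h²/n_h, with W_h = N_h/N and N = 5450:
  stratum A: (2700/5450)²·(1 − 116/2700)·3.4²/116 = 0.0234079
  stratum B: (700/5450)²·(1 − 168/700)·1.9²/168 = 0.000269411
  stratum C: (2050/5450)²·(1 − 484/2050)·1.6²/484 = 0.000571672
V̂(x̄_st) = 0.024249
SE(x̄_st) = √0.024249 = 0.155721

SE(x̄_st) ≈ 0.156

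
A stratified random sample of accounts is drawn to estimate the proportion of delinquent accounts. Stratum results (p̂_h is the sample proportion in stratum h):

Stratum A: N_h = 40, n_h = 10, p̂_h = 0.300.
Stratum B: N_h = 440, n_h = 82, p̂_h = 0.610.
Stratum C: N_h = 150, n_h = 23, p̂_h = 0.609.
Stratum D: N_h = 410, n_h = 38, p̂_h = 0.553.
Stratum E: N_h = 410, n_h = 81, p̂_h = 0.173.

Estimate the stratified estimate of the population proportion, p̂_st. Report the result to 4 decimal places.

N = 1450; stratum weights W_h = N_h/N.
p̂_st = Σ W_h p̂_h = (40·0.300 + 440·0.610 + 150·0.609 + 410·0.553 + 410·0.173)/1450 = 0.46166

p̂_st ≈ 0.4617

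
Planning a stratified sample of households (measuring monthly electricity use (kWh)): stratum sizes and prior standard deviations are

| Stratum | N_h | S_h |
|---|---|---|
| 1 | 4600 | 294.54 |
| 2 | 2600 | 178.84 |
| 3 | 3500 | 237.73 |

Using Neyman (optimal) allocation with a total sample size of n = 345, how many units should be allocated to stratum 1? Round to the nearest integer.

Neyman allocation: n_h = n · N_h S_h / Σ N_i S_i, with n = 345.
  stratum 1: N_h·S_h = 4600·294.54 = 1354884.00
  stratum 2: N_h·S_h = 2600·178.84 = 464984.00
  stratum 3: N_h·S_h = 3500·237.73 = 832055.00
Σ N_h S_h = 2651923.00
n for stratum 1 = 345·1354884.00/2651923.00 = 176.263 → 176

176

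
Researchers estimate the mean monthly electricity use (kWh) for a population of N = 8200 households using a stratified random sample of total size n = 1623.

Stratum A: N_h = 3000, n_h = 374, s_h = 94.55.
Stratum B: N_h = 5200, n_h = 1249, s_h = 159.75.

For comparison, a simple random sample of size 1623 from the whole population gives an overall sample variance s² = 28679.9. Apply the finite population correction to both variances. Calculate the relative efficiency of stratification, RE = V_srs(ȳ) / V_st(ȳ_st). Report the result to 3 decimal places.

RE ≈ 1.567

V̂(ȳ_st) = Σ W_h² (1 − n_h/N_h) s_h²/n_h, with W_h = N_h/N and N = 8200:
  stratum A: (3000/8200)²·(1 − 374/3000)·94.55²/374 = 2.80053
  stratum B: (5200/8200)²·(1 − 1249/5200)·159.75²/1249 = 6.24312
V_st = 9.04365
V_srs = (1 − 1623/8200)·28679.9/1623 = 14.1734
Relative efficiency = V_srs / V_st = 14.1734/9.04365 = 1.5672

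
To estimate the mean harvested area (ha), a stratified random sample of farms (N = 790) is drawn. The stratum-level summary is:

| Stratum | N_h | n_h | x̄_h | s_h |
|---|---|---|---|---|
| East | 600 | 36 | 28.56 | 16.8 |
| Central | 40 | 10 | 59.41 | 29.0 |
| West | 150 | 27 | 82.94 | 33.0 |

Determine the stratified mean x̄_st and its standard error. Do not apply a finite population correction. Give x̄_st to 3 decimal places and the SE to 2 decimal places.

x̄_st ≈ 40.447, SE ≈ 2.49

x̄_st = Σ W_h x̄_h = (600·28.56 + 40·59.41 + 150·82.94)/790 = 40.44734
V̂(x̄_st) = Σ W_h² s_h²/n_h, with W_h = N_h/N and N = 790:
  stratum East: (600/790)²·16.8²/36 = 4.52235
  stratum Central: (40/790)²·29.0²/10 = 0.215606
  stratum West: (150/790)²·33.0²/27 = 1.45409
V̂(x̄_st) = 6.19205
SE(x̄_st) = √6.19205 = 2.48838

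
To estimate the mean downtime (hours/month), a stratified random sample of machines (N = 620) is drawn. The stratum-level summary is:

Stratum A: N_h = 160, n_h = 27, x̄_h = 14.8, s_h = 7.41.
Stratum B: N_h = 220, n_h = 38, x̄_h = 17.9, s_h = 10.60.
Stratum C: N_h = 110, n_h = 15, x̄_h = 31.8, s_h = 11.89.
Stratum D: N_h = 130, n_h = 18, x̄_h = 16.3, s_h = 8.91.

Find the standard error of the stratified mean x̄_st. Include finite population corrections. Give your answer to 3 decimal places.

SE(x̄_st) ≈ 0.919

V̂(x̄_st) = Σ W_h² (1 − n_h/N_h) s_h²/n_h, with W_h = N_h/N and N = 620:
  stratum A: (160/620)²·(1 − 27/160)·7.41²/27 = 0.11258
  stratum B: (220/620)²·(1 − 38/220)·10.60²/38 = 0.307992
  stratum C: (110/620)²·(1 − 15/110)·11.89²/15 = 0.256215
  stratum D: (130/620)²·(1 − 18/130)·8.91²/18 = 0.167056
V̂(x̄_st) = 0.843842
SE(x̄_st) = √0.843842 = 0.918609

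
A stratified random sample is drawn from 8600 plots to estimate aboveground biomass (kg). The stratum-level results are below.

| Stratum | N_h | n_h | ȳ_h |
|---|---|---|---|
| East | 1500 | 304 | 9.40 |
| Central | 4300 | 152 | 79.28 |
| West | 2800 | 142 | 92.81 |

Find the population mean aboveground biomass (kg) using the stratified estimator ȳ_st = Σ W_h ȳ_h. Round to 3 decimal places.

ȳ_st ≈ 71.497

N = Σ N_h = 8600. Stratum weights W_h = N_h/N.
ȳ_st = (1500·9.40 + 4300·79.28 + 2800·92.81) / 8600 = 71.49674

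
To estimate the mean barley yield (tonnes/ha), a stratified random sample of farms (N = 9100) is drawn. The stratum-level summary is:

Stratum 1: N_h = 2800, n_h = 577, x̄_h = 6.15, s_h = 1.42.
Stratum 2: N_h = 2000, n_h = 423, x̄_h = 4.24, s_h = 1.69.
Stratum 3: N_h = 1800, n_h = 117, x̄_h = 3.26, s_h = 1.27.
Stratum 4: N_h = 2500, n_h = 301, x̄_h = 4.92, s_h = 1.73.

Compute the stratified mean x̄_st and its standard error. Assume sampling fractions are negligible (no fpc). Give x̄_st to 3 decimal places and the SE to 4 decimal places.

x̄_st ≈ 4.821, SE ≈ 0.0441

x̄_st = Σ W_h x̄_h = (2800·6.15 + 2000·4.24 + 1800·3.26 + 2500·4.92)/9100 = 4.82066
V̂(x̄_st) = Σ W_h² s_h²/n_h, with W_h = N_h/N and N = 9100:
  stratum 1: (2800/9100)²·1.42²/577 = 0.000330852
  stratum 2: (2000/9100)²·1.69²/423 = 0.000326145
  stratum 3: (1800/9100)²·1.27²/117 = 0.000539366
  stratum 4: (2500/9100)²·1.73²/301 = 0.000750452
V̂(x̄_st) = 0.00194682
SE(x̄_st) = √0.00194682 = 0.0441227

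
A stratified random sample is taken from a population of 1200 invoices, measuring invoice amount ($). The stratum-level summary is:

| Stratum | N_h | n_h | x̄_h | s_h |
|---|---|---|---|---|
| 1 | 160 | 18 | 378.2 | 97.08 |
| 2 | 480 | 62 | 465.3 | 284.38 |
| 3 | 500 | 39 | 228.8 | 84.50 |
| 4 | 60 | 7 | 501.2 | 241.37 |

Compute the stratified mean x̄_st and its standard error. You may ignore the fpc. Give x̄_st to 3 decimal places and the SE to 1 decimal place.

x̄_st ≈ 356.940, SE ≈ 16.4

x̄_st = Σ W_h x̄_h = (160·378.2 + 480·465.3 + 500·228.8 + 60·501.2)/1200 = 356.94000
V̂(x̄_st) = Σ W_h² s_h²/n_h, with W_h = N_h/N and N = 1200:
  stratum 1: (160/1200)²·97.08²/18 = 9.30817
  stratum 2: (480/1200)²·284.38²/62 = 208.702
  stratum 3: (500/1200)²·84.50²/39 = 31.7853
  stratum 4: (60/1200)²·241.37²/7 = 20.807
V̂(x̄_st) = 270.602
SE(x̄_st) = √270.602 = 16.45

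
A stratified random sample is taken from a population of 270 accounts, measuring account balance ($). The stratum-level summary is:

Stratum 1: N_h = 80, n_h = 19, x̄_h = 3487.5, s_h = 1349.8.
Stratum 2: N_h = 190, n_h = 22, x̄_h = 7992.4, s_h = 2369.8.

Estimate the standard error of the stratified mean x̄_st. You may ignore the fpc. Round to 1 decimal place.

SE(x̄_st) ≈ 367.2

V̂(x̄_st) = Σ W_h² s_h²/n_h, with W_h = N_h/N and N = 270:
  stratum 1: (80/270)²·1349.8²/19 = 8418.56
  stratum 2: (190/270)²·2369.8²/22 = 126410
V̂(x̄_st) = 134828
SE(x̄_st) = √134828 = 367.19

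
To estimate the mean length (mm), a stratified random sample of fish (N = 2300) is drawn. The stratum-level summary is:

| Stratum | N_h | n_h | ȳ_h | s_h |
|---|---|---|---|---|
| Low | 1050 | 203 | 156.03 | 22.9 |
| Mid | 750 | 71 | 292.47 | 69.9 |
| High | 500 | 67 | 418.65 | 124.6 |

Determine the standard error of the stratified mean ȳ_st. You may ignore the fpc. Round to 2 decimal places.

SE(ȳ_st) ≈ 4.34

V̂(ȳ_st) = Σ W_h² s_h²/n_h, with W_h = N_h/N and N = 2300:
  stratum Low: (1050/2300)²·22.9²/203 = 0.538391
  stratum Mid: (750/2300)²·69.9²/71 = 7.3175
  stratum High: (500/2300)²·124.6²/67 = 10.9508
V̂(ȳ_st) = 18.8067
SE(ȳ_st) = √18.8067 = 4.33667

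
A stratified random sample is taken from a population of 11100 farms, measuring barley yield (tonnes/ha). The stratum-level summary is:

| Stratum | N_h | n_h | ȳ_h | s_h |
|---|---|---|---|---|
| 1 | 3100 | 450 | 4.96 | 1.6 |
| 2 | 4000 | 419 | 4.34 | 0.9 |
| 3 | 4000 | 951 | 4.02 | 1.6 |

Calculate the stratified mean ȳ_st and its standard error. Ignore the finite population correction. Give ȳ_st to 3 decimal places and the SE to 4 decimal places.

ȳ_st = Σ W_h ȳ_h = (3100·4.96 + 4000·4.34 + 4000·4.02)/11100 = 4.39784
V̂(ȳ_st) = Σ W_h² s_h²/n_h, with W_h = N_h/N and N = 11100:
  stratum 1: (3100/11100)²·1.6²/450 = 0.000443716
  stratum 2: (4000/11100)²·0.9²/419 = 0.000251041
  stratum 3: (4000/11100)²·1.6²/951 = 0.000349569
V̂(ȳ_st) = 0.00104433
SE(ȳ_st) = √0.00104433 = 0.032316

ȳ_st ≈ 4.398, SE ≈ 0.0323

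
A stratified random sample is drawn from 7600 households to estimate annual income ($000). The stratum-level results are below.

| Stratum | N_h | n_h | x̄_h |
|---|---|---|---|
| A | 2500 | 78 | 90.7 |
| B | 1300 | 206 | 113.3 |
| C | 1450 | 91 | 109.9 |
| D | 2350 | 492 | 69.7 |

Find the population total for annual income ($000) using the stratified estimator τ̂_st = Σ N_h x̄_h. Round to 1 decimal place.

τ̂_st = Σ N_h x̄_h = 2500·90.7 + 1300·113.3 + 1450·109.9 + 2350·69.7 = 697190.0

τ̂_st ≈ 697190.0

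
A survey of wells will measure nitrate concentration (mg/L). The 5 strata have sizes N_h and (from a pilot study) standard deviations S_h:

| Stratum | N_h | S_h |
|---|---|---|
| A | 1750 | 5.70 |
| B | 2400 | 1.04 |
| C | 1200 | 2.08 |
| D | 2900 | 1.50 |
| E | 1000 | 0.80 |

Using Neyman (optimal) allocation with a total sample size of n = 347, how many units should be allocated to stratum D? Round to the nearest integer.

Neyman allocation: n_h = n · N_h S_h / Σ N_i S_i, with n = 347.
  stratum A: N_h·S_h = 1750·5.70 = 9975.00
  stratum B: N_h·S_h = 2400·1.04 = 2496.00
  stratum C: N_h·S_h = 1200·2.08 = 2496.00
  stratum D: N_h·S_h = 2900·1.50 = 4350.00
  stratum E: N_h·S_h = 1000·0.80 = 800.00
Σ N_h S_h = 20117.00
n for stratum D = 347·4350.00/20117.00 = 75.034 → 75

75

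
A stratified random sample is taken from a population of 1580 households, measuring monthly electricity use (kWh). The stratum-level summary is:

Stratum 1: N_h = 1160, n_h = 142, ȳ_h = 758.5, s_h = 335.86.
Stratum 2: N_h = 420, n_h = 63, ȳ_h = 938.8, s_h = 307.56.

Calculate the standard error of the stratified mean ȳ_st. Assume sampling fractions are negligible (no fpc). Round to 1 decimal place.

SE(ȳ_st) ≈ 23.1

V̂(ȳ_st) = Σ W_h² s_h²/n_h, with W_h = N_h/N and N = 1580:
  stratum 1: (1160/1580)²·335.86²/142 = 428.184
  stratum 2: (420/1580)²·307.56²/63 = 106.097
V̂(ȳ_st) = 534.281
SE(ȳ_st) = √534.281 = 23.1145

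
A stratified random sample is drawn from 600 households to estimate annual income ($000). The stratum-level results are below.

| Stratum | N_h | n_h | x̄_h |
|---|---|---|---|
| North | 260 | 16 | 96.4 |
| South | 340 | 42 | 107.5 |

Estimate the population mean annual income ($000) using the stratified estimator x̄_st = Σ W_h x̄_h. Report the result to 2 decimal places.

x̄_st ≈ 102.69

N = Σ N_h = 600. Stratum weights W_h = N_h/N.
x̄_st = (260·96.4 + 340·107.5) / 600 = 102.6900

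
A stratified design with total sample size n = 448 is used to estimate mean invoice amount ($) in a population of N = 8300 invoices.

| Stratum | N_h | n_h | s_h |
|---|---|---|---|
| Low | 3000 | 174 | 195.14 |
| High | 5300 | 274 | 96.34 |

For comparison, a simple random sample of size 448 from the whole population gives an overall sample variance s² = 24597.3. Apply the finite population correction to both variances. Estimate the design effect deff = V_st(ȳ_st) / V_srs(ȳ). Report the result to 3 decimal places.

deff ≈ 0.771

V̂(ȳ_st) = Σ W_h² (1 − n_h/N_h) s_h²/n_h, with W_h = N_h/N and N = 8300:
  stratum Low: (3000/8300)²·(1 − 174/3000)·195.14²/174 = 26.9327
  stratum High: (5300/8300)²·(1 − 274/5300)·96.34²/274 = 13.098
V_st = 40.0307
V_srs = (1 − 448/8300)·24597.3/448 = 51.9412
deff = V_st / V_srs = 40.0307/51.9412 = 0.7707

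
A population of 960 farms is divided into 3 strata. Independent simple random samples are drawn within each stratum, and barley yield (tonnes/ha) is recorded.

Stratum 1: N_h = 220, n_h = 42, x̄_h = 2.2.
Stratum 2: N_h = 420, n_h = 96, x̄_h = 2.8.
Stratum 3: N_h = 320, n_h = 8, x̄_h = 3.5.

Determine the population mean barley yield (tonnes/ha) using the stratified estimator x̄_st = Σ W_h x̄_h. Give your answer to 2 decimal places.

N = Σ N_h = 960. Stratum weights W_h = N_h/N.
x̄_st = (220·2.2 + 420·2.8 + 320·3.5) / 960 = 2.8958

x̄_st ≈ 2.90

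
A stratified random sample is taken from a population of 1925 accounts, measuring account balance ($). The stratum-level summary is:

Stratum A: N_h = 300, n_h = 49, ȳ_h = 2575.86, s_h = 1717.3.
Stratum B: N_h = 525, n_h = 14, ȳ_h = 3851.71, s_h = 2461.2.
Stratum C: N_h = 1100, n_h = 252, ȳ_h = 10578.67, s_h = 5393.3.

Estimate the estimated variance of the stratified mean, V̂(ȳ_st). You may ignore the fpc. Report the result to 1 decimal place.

V̂(ȳ_st) ≈ 71335.1

V̂(ȳ_st) = Σ W_h² s_h²/n_h, with W_h = N_h/N and N = 1925:
  stratum A: (300/1925)²·1717.3²/49 = 1461.76
  stratum B: (525/1925)²·2461.2²/14 = 32182.7
  stratum C: (1100/1925)²·5393.3²/252 = 37690.6
V̂(ȳ_st) = 71335.1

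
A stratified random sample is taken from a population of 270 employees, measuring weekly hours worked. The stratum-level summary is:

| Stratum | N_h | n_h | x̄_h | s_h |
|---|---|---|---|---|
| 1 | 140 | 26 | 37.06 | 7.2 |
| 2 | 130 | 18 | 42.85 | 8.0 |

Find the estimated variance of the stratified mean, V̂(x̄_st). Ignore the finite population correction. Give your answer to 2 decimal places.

V̂(x̄_st) = Σ W_h² s_h²/n_h, with W_h = N_h/N and N = 270:
  stratum 1: (140/270)²·7.2²/26 = 0.536068
  stratum 2: (130/270)²·8.0²/18 = 0.824265
V̂(x̄_st) = 1.36033

V̂(x̄_st) ≈ 1.36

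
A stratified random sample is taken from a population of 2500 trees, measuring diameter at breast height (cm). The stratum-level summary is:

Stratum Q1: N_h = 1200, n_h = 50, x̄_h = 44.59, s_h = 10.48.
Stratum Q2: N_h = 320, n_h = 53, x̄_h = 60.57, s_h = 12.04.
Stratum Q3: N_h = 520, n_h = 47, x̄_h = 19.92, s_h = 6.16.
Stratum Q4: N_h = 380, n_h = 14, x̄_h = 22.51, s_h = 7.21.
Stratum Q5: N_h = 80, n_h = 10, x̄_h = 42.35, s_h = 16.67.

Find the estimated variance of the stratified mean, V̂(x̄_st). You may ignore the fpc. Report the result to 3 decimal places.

V̂(x̄_st) ≈ 0.700

V̂(x̄_st) = Σ W_h² s_h²/n_h, with W_h = N_h/N and N = 2500:
  stratum Q1: (1200/2500)²·10.48²/50 = 0.506098
  stratum Q2: (320/2500)²·12.04²/53 = 0.0448123
  stratum Q3: (520/2500)²·6.16²/47 = 0.0349293
  stratum Q4: (380/2500)²·7.21²/14 = 0.0857886
  stratum Q5: (80/2500)²·16.67²/10 = 0.0284558
V̂(x̄_st) = 0.700085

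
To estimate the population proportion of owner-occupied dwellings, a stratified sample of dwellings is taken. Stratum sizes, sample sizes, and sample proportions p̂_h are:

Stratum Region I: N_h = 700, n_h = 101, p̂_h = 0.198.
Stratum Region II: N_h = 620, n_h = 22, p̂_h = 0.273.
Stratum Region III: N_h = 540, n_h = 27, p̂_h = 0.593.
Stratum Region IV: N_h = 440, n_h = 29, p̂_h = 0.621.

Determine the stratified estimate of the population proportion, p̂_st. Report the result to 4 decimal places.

N = 2300; stratum weights W_h = N_h/N.
p̂_st = Σ W_h p̂_h = (700·0.198 + 620·0.273 + 540·0.593 + 440·0.621)/2300 = 0.39188

p̂_st ≈ 0.3919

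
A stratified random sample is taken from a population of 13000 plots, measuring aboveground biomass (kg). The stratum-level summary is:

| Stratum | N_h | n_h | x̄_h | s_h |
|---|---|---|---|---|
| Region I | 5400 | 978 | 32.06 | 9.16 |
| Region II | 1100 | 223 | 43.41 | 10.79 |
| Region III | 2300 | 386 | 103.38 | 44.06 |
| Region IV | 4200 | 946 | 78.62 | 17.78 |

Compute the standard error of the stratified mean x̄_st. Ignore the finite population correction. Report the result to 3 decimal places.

SE(x̄_st) ≈ 0.459

V̂(x̄_st) = Σ W_h² s_h²/n_h, with W_h = N_h/N and N = 13000:
  stratum Region I: (5400/13000)²·9.16²/978 = 0.0148031
  stratum Region II: (1100/13000)²·10.79²/223 = 0.00373798
  stratum Region III: (2300/13000)²·44.06²/386 = 0.157424
  stratum Region IV: (4200/13000)²·17.78²/946 = 0.0348806
V̂(x̄_st) = 0.210846
SE(x̄_st) = √0.210846 = 0.459179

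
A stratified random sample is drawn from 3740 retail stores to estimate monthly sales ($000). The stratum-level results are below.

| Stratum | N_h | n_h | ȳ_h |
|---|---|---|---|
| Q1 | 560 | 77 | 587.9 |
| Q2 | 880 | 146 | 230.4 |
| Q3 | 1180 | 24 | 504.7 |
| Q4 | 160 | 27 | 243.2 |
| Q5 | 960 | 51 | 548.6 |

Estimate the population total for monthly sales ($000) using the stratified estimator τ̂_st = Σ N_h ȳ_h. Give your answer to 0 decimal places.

τ̂_st ≈ 1693090

τ̂_st = Σ N_h ȳ_h = 560·587.9 + 880·230.4 + 1180·504.7 + 160·243.2 + 960·548.6 = 1693090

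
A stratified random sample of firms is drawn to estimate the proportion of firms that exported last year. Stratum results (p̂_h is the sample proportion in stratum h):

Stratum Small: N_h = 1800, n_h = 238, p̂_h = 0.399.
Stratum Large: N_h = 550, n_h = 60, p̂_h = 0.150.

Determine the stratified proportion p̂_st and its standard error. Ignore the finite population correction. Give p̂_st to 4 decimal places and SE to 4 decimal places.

p̂_st ≈ 0.3407, SE ≈ 0.0267

N = 2350; stratum weights W_h = N_h/N.
p̂_st = Σ W_h p̂_h = (1800·0.399 + 550·0.150)/2350 = 0.34072
V̂(p̂_st) = Σ W_h² p̂_h(1−p̂_h)/(n_h−1):
  stratum Small: (1800/2350)²·0.399·0.601/237 = 0.00059362
  stratum Large: (550/2350)²·0.150·0.850/59 = 0.000118372
V̂(p̂_st) = 0.000711991; SE = √V̂ = 0.0266832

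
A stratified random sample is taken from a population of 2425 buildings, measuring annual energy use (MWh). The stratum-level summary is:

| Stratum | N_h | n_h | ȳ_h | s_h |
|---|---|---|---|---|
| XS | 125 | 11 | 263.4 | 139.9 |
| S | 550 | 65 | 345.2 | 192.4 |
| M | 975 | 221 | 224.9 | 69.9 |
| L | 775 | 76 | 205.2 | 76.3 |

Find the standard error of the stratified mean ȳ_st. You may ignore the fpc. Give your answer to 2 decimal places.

V̂(ȳ_st) = Σ W_h² s_h²/n_h, with W_h = N_h/N and N = 2425:
  stratum XS: (125/2425)²·139.9²/11 = 4.72758
  stratum S: (550/2425)²·192.4²/65 = 29.2953
  stratum M: (975/2425)²·69.9²/221 = 3.57394
  stratum L: (775/2425)²·76.3²/76 = 7.82376
V̂(ȳ_st) = 45.4206
SE(ȳ_st) = √45.4206 = 6.73948

SE(ȳ_st) ≈ 6.74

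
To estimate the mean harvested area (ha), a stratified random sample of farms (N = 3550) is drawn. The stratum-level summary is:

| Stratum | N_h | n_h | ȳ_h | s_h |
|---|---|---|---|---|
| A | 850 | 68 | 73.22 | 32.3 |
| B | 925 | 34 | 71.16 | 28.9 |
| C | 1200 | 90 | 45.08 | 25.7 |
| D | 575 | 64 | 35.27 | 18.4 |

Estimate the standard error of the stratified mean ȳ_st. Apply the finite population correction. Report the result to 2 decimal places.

SE(ȳ_st) ≈ 1.82

V̂(ȳ_st) = Σ W_h² (1 − n_h/N_h) s_h²/n_h, with W_h = N_h/N and N = 3550:
  stratum A: (850/3550)²·(1 − 68/850)·32.3²/68 = 0.809217
  stratum B: (925/3550)²·(1 − 34/925)·28.9²/34 = 1.6065
  stratum C: (1200/3550)²·(1 − 90/1200)·25.7²/90 = 0.77566
  stratum D: (575/3550)²·(1 − 64/575)·18.4²/64 = 0.123335
V̂(ȳ_st) = 3.31471
SE(ȳ_st) = √3.31471 = 1.82063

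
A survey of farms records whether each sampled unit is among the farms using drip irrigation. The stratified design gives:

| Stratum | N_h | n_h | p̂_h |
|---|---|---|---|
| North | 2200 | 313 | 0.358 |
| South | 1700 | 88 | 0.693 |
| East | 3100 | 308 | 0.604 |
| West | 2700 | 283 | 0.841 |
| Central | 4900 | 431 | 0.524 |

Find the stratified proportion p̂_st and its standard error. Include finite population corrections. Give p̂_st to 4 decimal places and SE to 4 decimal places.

p̂_st ≈ 0.5943, SE ≈ 0.0123

N = 14600; stratum weights W_h = N_h/N.
p̂_st = Σ W_h p̂_h = (2200·0.358 + 1700·0.693 + 3100·0.604 + 2700·0.841 + 4900·0.524)/14600 = 0.59427
V̂(p̂_st) = Σ W_h² (1 − n_h/N_h) p̂_h(1−p̂_h)/(n_h−1):
  stratum North: (2200/14600)²·(1 − 313/2200)·0.358·0.642/312 = 1.43467e-05
  stratum South: (1700/14600)²·(1 − 88/1700)·0.693·0.307/87 = 3.14384e-05
  stratum East: (3100/14600)²·(1 − 308/3100)·0.604·0.396/307 = 3.16348e-05
  stratum West: (2700/14600)²·(1 − 283/2700)·0.841·0.159/282 = 1.45171e-05
  stratum Central: (4900/14600)²·(1 − 431/4900)·0.524·0.476/430 = 5.95896e-05
V̂(p̂_st) = 0.000151527; SE = √V̂ = 0.0123096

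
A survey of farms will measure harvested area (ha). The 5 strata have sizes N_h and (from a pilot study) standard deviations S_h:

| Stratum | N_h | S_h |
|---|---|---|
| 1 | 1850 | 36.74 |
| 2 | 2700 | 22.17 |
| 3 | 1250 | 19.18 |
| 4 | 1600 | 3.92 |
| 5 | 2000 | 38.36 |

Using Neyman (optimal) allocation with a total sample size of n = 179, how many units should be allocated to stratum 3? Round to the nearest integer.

Neyman allocation: n_h = n · N_h S_h / Σ N_i S_i, with n = 179.
  stratum 1: N_h·S_h = 1850·36.74 = 67969.00
  stratum 2: N_h·S_h = 2700·22.17 = 59859.00
  stratum 3: N_h·S_h = 1250·19.18 = 23975.00
  stratum 4: N_h·S_h = 1600·3.92 = 6272.00
  stratum 5: N_h·S_h = 2000·38.36 = 76720.00
Σ N_h S_h = 234795.00
n for stratum 3 = 179·23975.00/234795.00 = 18.278 → 18

18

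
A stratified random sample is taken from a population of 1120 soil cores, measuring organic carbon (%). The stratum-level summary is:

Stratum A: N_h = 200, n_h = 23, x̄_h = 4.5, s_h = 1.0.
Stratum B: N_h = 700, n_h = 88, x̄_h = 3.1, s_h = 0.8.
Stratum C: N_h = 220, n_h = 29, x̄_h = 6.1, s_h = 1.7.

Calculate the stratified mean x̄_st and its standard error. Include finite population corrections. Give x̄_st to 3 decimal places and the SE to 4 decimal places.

x̄_st ≈ 3.939, SE ≈ 0.0840

x̄_st = Σ W_h x̄_h = (200·4.5 + 700·3.1 + 220·6.1)/1120 = 3.93929
V̂(x̄_st) = Σ W_h² (1 − n_h/N_h) s_h²/n_h, with W_h = N_h/N and N = 1120:
  stratum A: (200/1120)²·(1 − 23/200)·1.0²/23 = 0.00122699
  stratum B: (700/1120)²·(1 − 88/700)·0.8²/88 = 0.00248377
  stratum C: (220/1120)²·(1 − 29/220)·1.7²/29 = 0.00333826
V̂(x̄_st) = 0.00704901
SE(x̄_st) = √0.00704901 = 0.0839584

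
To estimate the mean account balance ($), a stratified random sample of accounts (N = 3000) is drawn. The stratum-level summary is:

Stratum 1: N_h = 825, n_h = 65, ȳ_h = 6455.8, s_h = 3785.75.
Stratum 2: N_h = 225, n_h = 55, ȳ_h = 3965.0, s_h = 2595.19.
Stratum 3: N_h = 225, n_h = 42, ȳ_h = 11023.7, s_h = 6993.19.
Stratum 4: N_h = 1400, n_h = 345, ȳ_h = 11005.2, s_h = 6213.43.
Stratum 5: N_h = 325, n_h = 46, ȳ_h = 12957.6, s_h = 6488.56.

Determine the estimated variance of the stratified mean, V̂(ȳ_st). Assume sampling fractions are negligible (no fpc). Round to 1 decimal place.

V̂(ȳ_st) ≈ 59024.7

V̂(ȳ_st) = Σ W_h² s_h²/n_h, with W_h = N_h/N and N = 3000:
  stratum 1: (825/3000)²·3785.75²/65 = 16674.6
  stratum 2: (225/3000)²·2595.19²/55 = 688.808
  stratum 3: (225/3000)²·6993.19²/42 = 6549.74
  stratum 4: (1400/3000)²·6213.43²/345 = 24370.1
  stratum 5: (325/3000)²·6488.56²/46 = 10741.5
V̂(ȳ_st) = 59024.7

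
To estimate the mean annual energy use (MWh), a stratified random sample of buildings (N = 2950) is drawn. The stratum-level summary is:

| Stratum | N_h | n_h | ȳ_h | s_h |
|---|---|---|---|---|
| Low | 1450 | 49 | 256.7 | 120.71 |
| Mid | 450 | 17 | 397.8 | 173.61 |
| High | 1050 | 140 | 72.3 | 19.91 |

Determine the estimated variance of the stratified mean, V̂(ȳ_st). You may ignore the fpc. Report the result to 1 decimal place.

V̂(ȳ_st) ≈ 113.5

V̂(ȳ_st) = Σ W_h² s_h²/n_h, with W_h = N_h/N and N = 2950:
  stratum Low: (1450/2950)²·120.71²/49 = 71.8427
  stratum Mid: (450/2950)²·173.61²/17 = 41.2555
  stratum High: (1050/2950)²·19.91²/140 = 0.358715
V̂(ȳ_st) = 113.457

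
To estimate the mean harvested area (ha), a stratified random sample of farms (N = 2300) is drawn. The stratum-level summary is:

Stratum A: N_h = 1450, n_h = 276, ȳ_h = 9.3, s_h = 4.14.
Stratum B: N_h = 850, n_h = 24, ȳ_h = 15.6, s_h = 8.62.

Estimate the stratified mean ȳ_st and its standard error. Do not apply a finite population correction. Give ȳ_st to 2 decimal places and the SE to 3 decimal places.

ȳ_st ≈ 11.63, SE ≈ 0.669

ȳ_st = Σ W_h ȳ_h = (1450·9.3 + 850·15.6)/2300 = 11.62826
V̂(ȳ_st) = Σ W_h² s_h²/n_h, with W_h = N_h/N and N = 2300:
  stratum A: (1450/2300)²·4.14²/276 = 0.0246815
  stratum B: (850/2300)²·8.62²/24 = 0.422849
V̂(ȳ_st) = 0.447531
SE(ȳ_st) = √0.447531 = 0.668977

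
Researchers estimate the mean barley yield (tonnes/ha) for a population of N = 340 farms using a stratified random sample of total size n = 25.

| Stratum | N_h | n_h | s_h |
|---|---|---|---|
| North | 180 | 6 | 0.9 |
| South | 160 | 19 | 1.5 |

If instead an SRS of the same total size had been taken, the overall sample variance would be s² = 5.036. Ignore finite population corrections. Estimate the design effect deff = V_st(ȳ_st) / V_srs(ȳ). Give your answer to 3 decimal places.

V̂(ȳ_st) = Σ W_h² s_h²/n_h, with W_h = N_h/N and N = 340:
  stratum North: (180/340)²·0.9²/6 = 0.0378374
  stratum South: (160/340)²·1.5²/19 = 0.0262247
V_st = 0.0640621
V_srs = s²/n = 5.036/25 = 0.20144
deff = V_st / V_srs = 0.0640621/0.20144 = 0.3180

deff ≈ 0.318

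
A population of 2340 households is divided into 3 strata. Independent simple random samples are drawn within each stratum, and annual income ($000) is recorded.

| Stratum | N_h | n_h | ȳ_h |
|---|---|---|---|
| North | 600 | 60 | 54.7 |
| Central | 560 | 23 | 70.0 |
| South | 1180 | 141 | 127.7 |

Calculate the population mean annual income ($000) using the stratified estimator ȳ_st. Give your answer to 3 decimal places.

N = Σ N_h = 2340. Stratum weights W_h = N_h/N.
ȳ_st = (600·54.7 + 560·70.0 + 1180·127.7) / 2340 = 95.17350

ȳ_st ≈ 95.174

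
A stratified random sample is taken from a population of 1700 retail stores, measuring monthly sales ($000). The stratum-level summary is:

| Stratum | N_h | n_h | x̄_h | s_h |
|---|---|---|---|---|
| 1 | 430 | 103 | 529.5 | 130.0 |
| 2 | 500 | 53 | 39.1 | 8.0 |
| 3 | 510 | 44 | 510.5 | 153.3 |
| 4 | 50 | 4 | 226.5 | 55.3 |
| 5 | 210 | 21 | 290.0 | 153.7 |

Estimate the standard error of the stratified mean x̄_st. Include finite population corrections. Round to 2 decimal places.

V̂(x̄_st) = Σ W_h² (1 − n_h/N_h) s_h²/n_h, with W_h = N_h/N and N = 1700:
  stratum 1: (430/1700)²·(1 − 103/430)·130.0²/103 = 7.98303
  stratum 2: (500/1700)²·(1 − 53/500)·8.0²/53 = 0.0933864
  stratum 3: (510/1700)²·(1 − 44/510)·153.3²/44 = 43.9228
  stratum 4: (50/1700)²·(1 − 4/50)·55.3²/4 = 0.608444
  stratum 5: (210/1700)²·(1 − 21/210)·153.7²/21 = 15.4494
V̂(x̄_st) = 68.0571
SE(x̄_st) = √68.0571 = 8.24967

SE(x̄_st) ≈ 8.25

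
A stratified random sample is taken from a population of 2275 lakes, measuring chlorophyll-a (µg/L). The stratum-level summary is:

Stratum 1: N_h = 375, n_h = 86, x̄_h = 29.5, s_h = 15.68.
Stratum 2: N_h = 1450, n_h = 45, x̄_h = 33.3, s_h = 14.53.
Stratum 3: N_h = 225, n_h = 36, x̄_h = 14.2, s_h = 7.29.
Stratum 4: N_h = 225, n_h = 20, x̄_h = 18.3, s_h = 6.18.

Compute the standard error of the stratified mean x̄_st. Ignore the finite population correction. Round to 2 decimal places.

SE(x̄_st) ≈ 1.42

V̂(x̄_st) = Σ W_h² s_h²/n_h, with W_h = N_h/N and N = 2275:
  stratum 1: (375/2275)²·15.68²/86 = 0.0776772
  stratum 2: (1450/2275)²·14.53²/45 = 1.90586
  stratum 3: (225/2275)²·7.29²/36 = 0.0144396
  stratum 4: (225/2275)²·6.18²/20 = 0.0186788
V̂(x̄_st) = 2.01666
SE(x̄_st) = √2.01666 = 1.42009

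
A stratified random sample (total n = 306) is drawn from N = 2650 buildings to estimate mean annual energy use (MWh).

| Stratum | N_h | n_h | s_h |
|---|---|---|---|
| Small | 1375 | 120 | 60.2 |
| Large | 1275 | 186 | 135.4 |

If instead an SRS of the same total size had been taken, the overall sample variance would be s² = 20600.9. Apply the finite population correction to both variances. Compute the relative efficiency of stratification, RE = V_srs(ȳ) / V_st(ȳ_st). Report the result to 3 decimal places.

RE ≈ 2.213

V̂(ȳ_st) = Σ W_h² (1 − n_h/N_h) s_h²/n_h, with W_h = N_h/N and N = 2650:
  stratum Small: (1375/2650)²·(1 − 120/1375)·60.2²/120 = 7.42107
  stratum Large: (1275/2650)²·(1 − 186/1275)·135.4²/186 = 19.4882
V_st = 26.9092
V_srs = (1 − 306/2650)·20600.9/306 = 59.5493
Relative efficiency = V_srs / V_st = 59.5493/26.9092 = 2.2130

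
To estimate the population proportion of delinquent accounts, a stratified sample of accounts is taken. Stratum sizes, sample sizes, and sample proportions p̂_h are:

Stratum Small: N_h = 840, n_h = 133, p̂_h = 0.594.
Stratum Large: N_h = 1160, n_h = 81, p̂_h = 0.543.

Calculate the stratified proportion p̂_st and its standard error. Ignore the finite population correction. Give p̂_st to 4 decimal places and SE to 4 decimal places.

p̂_st ≈ 0.5644, SE ≈ 0.0370

N = 2000; stratum weights W_h = N_h/N.
p̂_st = Σ W_h p̂_h = (840·0.594 + 1160·0.543)/2000 = 0.56442
V̂(p̂_st) = Σ W_h² p̂_h(1−p̂_h)/(n_h−1):
  stratum Small: (840/2000)²·0.594·0.406/132 = 0.000322283
  stratum Large: (1160/2000)²·0.543·0.457/80 = 0.00104347
V̂(p̂_st) = 0.00136576; SE = √V̂ = 0.0369562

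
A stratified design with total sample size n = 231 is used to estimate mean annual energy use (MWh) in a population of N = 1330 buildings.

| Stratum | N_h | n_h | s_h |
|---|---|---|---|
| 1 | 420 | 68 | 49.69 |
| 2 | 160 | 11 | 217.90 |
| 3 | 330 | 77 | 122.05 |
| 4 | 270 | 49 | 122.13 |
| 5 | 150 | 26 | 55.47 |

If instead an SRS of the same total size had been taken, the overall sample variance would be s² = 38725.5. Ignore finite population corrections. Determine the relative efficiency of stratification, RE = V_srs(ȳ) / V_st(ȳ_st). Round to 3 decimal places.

RE ≈ 1.821

V̂(ȳ_st) = Σ W_h² s_h²/n_h, with W_h = N_h/N and N = 1330:
  stratum 1: (420/1330)²·49.69²/68 = 3.62097
  stratum 2: (160/1330)²·217.90²/11 = 62.4681
  stratum 3: (330/1330)²·122.05²/77 = 11.9099
  stratum 4: (270/1330)²·122.13²/49 = 12.5451
  stratum 5: (150/1330)²·55.47²/26 = 1.5053
V_st = 92.0494
V_srs = s²/n = 38725.5/231 = 167.643
Relative efficiency = V_srs / V_st = 167.643/92.0494 = 1.8212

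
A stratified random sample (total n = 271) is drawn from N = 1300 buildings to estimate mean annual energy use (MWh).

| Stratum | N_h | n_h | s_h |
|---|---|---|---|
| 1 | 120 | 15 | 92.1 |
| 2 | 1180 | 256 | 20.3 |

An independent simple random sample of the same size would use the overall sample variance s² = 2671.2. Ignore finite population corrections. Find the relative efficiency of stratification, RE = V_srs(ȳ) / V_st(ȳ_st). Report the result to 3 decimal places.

V̂(ȳ_st) = Σ W_h² s_h²/n_h, with W_h = N_h/N and N = 1300:
  stratum 1: (120/1300)²·92.1²/15 = 4.81841
  stratum 2: (1180/1300)²·20.3²/256 = 1.32626
V_st = 6.14467
V_srs = s²/n = 2671.2/271 = 9.85683
Relative efficiency = V_srs / V_st = 9.85683/6.14467 = 1.6041

RE ≈ 1.604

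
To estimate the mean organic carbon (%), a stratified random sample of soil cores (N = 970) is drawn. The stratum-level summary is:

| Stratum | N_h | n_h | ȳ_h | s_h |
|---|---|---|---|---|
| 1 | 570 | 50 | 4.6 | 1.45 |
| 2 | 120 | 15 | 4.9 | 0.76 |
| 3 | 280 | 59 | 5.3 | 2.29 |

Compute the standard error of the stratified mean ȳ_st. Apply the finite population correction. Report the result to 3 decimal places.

V̂(ȳ_st) = Σ W_h² (1 − n_h/N_h) s_h²/n_h, with W_h = N_h/N and N = 970:
  stratum 1: (570/970)²·(1 − 50/570)·1.45²/50 = 0.0132465
  stratum 2: (120/970)²·(1 − 15/120)·0.76²/15 = 0.000515659
  stratum 3: (280/970)²·(1 − 59/280)·2.29²/59 = 0.00584556
V̂(ȳ_st) = 0.0196077
SE(ȳ_st) = √0.0196077 = 0.140028

SE(ȳ_st) ≈ 0.140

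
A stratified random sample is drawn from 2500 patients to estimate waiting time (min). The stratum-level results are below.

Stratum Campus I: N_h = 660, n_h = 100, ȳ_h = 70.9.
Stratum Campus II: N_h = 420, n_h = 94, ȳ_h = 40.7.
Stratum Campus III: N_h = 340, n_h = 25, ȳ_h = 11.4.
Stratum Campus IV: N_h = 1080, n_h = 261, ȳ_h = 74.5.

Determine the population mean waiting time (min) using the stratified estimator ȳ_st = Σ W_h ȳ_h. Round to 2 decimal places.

ȳ_st ≈ 59.29

N = Σ N_h = 2500. Stratum weights W_h = N_h/N.
ȳ_st = (660·70.9 + 420·40.7 + 340·11.4 + 1080·74.5) / 2500 = 59.2896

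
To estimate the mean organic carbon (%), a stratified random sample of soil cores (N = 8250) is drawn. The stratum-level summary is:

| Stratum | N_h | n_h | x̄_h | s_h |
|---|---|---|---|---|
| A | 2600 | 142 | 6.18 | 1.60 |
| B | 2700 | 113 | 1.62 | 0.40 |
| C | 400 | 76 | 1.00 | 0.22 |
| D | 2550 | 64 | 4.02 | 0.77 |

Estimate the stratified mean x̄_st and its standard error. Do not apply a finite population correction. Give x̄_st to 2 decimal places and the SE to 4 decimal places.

x̄_st = Σ W_h x̄_h = (2600·6.18 + 2700·1.62 + 400·1.00 + 2550·4.02)/8250 = 3.76885
V̂(x̄_st) = Σ W_h² s_h²/n_h, with W_h = N_h/N and N = 8250:
  stratum A: (2600/8250)²·1.60²/142 = 0.00179057
  stratum B: (2700/8250)²·0.40²/113 = 0.000151657
  stratum C: (400/8250)²·0.22²/76 = 1.49708e-06
  stratum D: (2550/8250)²·0.77²/64 = 0.000885062
V̂(x̄_st) = 0.00282878
SE(x̄_st) = √0.00282878 = 0.0531863

x̄_st ≈ 3.77, SE ≈ 0.0532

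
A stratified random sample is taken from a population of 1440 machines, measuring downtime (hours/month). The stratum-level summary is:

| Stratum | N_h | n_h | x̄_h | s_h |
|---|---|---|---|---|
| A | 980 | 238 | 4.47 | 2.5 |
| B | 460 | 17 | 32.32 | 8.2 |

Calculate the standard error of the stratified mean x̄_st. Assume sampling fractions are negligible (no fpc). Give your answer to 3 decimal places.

SE(x̄_st) ≈ 0.645

V̂(x̄_st) = Σ W_h² s_h²/n_h, with W_h = N_h/N and N = 1440:
  stratum A: (980/1440)²·2.5²/238 = 0.0121627
  stratum B: (460/1440)²·8.2²/17 = 0.403617
V̂(x̄_st) = 0.41578
SE(x̄_st) = √0.41578 = 0.64481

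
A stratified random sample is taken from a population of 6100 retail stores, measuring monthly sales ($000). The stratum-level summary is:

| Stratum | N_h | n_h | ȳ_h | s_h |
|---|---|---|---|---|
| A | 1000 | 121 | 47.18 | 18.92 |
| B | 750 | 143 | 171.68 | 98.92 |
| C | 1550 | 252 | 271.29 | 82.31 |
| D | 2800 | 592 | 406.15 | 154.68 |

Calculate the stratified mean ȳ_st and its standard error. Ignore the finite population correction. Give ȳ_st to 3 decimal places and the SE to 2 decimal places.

ȳ_st = Σ W_h ȳ_h = (1000·47.18 + 750·171.68 + 1550·271.29 + 2800·406.15)/6100 = 284.20648
V̂(ȳ_st) = Σ W_h² s_h²/n_h, with W_h = N_h/N and N = 6100:
  stratum A: (1000/6100)²·18.92²/121 = 0.0795055
  stratum B: (750/6100)²·98.92²/143 = 1.03442
  stratum C: (1550/6100)²·82.31²/252 = 1.73583
  stratum D: (2800/6100)²·154.68²/592 = 8.51536
V̂(ȳ_st) = 11.3651
SE(ȳ_st) = √11.3651 = 3.37122

ȳ_st ≈ 284.206, SE ≈ 3.37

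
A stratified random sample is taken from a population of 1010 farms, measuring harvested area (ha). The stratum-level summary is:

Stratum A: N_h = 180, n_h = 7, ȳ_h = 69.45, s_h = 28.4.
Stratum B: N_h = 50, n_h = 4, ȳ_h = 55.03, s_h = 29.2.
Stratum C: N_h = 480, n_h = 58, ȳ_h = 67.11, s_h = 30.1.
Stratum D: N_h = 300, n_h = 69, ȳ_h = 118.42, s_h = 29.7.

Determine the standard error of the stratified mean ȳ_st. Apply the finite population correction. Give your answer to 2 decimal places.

SE(ȳ_st) ≈ 2.82

V̂(ȳ_st) = Σ W_h² (1 − n_h/N_h) s_h²/n_h, with W_h = N_h/N and N = 1010:
  stratum A: (180/1010)²·(1 − 7/180)·28.4²/7 = 3.51734
  stratum B: (50/1010)²·(1 − 4/50)·29.2²/4 = 0.480608
  stratum C: (480/1010)²·(1 − 58/480)·30.1²/58 = 3.10182
  stratum D: (300/1010)²·(1 − 69/300)·29.7²/69 = 0.868469
V̂(ȳ_st) = 7.96823
SE(ȳ_st) = √7.96823 = 2.82281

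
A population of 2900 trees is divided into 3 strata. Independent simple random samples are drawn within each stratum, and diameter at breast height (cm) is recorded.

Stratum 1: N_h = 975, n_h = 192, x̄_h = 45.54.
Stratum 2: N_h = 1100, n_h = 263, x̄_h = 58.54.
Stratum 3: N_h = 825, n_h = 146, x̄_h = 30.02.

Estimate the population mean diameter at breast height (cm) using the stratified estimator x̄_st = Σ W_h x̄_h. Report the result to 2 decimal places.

N = Σ N_h = 2900. Stratum weights W_h = N_h/N.
x̄_st = (975·45.54 + 1100·58.54 + 825·30.02) / 2900 = 46.0559

x̄_st ≈ 46.06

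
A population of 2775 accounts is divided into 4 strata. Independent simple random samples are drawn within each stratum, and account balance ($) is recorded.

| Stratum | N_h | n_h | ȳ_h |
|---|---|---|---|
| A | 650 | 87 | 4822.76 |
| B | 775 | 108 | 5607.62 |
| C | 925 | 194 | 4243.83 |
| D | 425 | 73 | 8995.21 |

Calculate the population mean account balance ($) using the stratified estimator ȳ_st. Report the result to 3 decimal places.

ȳ_st ≈ 5488.002

N = Σ N_h = 2775. Stratum weights W_h = N_h/N.
ȳ_st = (650·4822.76 + 775·5607.62 + 925·4243.83 + 425·8995.21) / 2775 = 5488.00234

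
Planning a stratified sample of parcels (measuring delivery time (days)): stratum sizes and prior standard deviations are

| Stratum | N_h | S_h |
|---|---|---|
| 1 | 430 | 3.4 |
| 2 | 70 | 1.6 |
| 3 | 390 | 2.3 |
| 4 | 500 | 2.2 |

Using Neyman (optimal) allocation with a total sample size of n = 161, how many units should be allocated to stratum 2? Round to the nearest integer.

5

Neyman allocation: n_h = n · N_h S_h / Σ N_i S_i, with n = 161.
  stratum 1: N_h·S_h = 430·3.4 = 1462.00
  stratum 2: N_h·S_h = 70·1.6 = 112.00
  stratum 3: N_h·S_h = 390·2.3 = 897.00
  stratum 4: N_h·S_h = 500·2.2 = 1100.00
Σ N_h S_h = 3571.00
n for stratum 2 = 161·112.00/3571.00 = 5.050 → 5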